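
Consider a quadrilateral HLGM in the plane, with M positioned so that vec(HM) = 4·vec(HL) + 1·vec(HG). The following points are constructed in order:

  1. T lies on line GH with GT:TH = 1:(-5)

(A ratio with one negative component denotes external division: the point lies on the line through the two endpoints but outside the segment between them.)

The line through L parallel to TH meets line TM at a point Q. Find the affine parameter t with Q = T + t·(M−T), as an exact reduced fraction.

t = 1/4

Assign H = (0, 0), L = (1, 0), G = (0, 1), M = (4, 1) — the answer is frame-independent, so this choice is without loss of generality.
1. T lies on line GH with GT:TH = 1:(-5) ⇒ T = (0, 5/4)
through L parallel to TH: direction (0, -5/4); meets TM at Q = (1, 19/16)
Q = T + t·(M−T) with t = 1/4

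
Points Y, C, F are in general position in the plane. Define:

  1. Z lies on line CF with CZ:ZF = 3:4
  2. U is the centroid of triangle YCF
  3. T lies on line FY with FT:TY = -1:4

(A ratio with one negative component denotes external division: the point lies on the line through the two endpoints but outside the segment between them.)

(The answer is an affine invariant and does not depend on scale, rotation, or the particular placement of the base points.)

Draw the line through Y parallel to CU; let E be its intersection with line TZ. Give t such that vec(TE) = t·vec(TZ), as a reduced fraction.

Set Y = (0, 0), C = (1, 0), F = (0, 1); any affine frame gives the same invariant.
1. Z lies on line CF with CZ:ZF = 3:4 ⇒ Z = (4/7, 3/7)
2. U is the centroid of triangle YCF ⇒ U = (1/3, 1/3)
3. T lies on line FY with FT:TY = -1:4 ⇒ T = (0, 4/3)
through Y parallel to CU: direction (-2/3, 1/3); meets TZ at E = (16/13, -8/13)
E = T + t·(Z−T) with t = 28/13

t = 28/13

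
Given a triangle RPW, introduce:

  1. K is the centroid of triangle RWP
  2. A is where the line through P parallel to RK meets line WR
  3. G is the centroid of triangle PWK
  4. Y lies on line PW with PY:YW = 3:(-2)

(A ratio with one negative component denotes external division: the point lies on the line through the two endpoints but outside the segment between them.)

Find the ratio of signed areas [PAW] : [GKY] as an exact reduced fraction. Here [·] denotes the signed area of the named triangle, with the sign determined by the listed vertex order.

Set R = (0, 0), P = (1, 0), W = (0, 1); any affine frame gives the same invariant.
1. K is the centroid of triangle RWP ⇒ K = (1/3, 1/3)
2. A is where the line through P parallel to RK meets line WR ⇒ A = (0, -1)
3. G is the centroid of triangle PWK ⇒ G = (4/9, 4/9)
4. Y lies on line PW with PY:YW = 3:(-2) ⇒ Y = (-2, 3)
2·[PAW] = -2, 2·[GKY] = -5/9
[PAW]:[GKY] = -2:-5/9 = 18/5

[PAW]:[GKY] = 18/5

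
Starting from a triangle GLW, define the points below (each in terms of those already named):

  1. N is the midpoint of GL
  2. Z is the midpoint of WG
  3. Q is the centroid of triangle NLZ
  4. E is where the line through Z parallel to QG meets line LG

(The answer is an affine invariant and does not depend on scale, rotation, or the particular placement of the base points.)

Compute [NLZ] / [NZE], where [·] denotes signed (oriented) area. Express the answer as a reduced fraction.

[NLZ]:[NZE] = 1/4

Choose coordinates G = (0, 0), L = (1, 0), W = (0, 1).
1. N is the midpoint of GL ⇒ N = (1/2, 0)
2. Z is the midpoint of WG ⇒ Z = (0, 1/2)
3. Q is the centroid of triangle NLZ ⇒ Q = (1/2, 1/6)
4. E is where the line through Z parallel to QG meets line LG ⇒ E = (-3/2, 0)
2·[NLZ] = 1/4, 2·[NZE] = 1
[NLZ]:[NZE] = 1/4:1 = 1/4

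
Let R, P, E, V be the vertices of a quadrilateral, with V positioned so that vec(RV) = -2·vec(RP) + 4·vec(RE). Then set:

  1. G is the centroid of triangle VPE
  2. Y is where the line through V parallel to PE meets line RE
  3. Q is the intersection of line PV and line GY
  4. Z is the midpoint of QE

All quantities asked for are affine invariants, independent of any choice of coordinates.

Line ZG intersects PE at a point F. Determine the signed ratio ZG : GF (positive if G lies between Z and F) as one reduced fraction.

Choose coordinates R = (0, 0), P = (1, 0), E = (0, 1), V = (-2, 4).
1. G is the centroid of triangle VPE ⇒ G = (-1/3, 5/3)
2. Y is where the line through V parallel to PE meets line RE ⇒ Y = (0, 2)
3. Q is the intersection of line PV and line GY ⇒ Q = (-2/7, 12/7)
4. Z is the midpoint of QE ⇒ Z = (-1/7, 19/14)
line ZG meets PE at F = (1/5, 4/5)
G = Z + t·(F−Z) with t = -5/9, so ZG:GF = -5/9:14/9

ZG:GF = -5/14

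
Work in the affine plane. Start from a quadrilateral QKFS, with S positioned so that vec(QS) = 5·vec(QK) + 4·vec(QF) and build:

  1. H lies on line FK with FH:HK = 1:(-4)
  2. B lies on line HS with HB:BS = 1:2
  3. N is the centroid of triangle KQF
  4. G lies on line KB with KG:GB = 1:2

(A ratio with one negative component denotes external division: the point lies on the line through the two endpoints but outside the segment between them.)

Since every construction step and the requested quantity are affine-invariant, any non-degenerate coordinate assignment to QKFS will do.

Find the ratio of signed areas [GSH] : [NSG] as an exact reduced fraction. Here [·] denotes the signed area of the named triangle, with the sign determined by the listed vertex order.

[GSH]:[NSG] = -72/11

Work in coordinates with Q = (0, 0), K = (1, 0), F = (0, 1), S = (5, 4).
1. H lies on line FK with FH:HK = 1:(-4) ⇒ H = (-1/3, 4/3)
2. B lies on line HS with HB:BS = 1:2 ⇒ B = (13/9, 20/9)
3. N is the centroid of triangle KQF ⇒ N = (1/3, 1/3)
4. G lies on line KB with KG:GB = 1:2 ⇒ G = (31/27, 20/27)
2·[GSH] = 64/9, 2·[NSG] = -88/81
[GSH]:[NSG] = 64/9:-88/81 = -72/11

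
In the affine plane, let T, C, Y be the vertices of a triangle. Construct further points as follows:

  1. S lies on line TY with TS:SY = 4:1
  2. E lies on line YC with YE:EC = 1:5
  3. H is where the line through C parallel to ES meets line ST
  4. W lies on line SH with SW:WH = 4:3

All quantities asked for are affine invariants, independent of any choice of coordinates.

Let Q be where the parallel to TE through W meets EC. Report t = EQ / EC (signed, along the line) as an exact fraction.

Assign T = (0, 0), C = (1, 0), Y = (0, 1) — the answer is frame-independent, so this choice is without loss of generality.
1. S lies on line TY with TS:SY = 4:1 ⇒ S = (0, 4/5)
2. E lies on line YC with YE:EC = 1:5 ⇒ E = (1/6, 5/6)
3. H is where the line through C parallel to ES meets line ST ⇒ H = (0, -1/5)
4. W lies on line SH with SW:WH = 4:3 ⇒ W = (0, 8/35)
through W parallel to TE: direction (1/6, 5/6); meets EC at Q = (9/70, 61/70)
Q = E + t·(C−E) with t = -8/175

t = -8/175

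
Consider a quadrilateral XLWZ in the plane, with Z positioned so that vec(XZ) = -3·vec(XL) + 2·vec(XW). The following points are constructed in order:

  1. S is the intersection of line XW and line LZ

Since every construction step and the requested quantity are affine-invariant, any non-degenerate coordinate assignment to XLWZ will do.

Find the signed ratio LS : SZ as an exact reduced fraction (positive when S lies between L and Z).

Set X = (0, 0), L = (1, 0), W = (0, 1), Z = (-3, 2); any affine frame gives the same invariant.
1. S is the intersection of line XW and line LZ ⇒ S = (0, 1/2)
S = L + t·(Z−L) with t = 1/4, so LS:SZ = t:(1−t) = 1/4:3/4

LS:SZ = 1/3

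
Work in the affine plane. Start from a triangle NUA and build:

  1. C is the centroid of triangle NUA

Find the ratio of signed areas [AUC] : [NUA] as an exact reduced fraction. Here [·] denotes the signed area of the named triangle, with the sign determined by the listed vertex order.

Set N = (0, 0), U = (1, 0), A = (0, 1); any affine frame gives the same invariant.
1. C is the centroid of triangle NUA ⇒ C = (1/3, 1/3)
2·[AUC] = -1/3, 2·[NUA] = 1
[AUC]:[NUA] = -1/3:1 = -1/3

[AUC]:[NUA] = -1/3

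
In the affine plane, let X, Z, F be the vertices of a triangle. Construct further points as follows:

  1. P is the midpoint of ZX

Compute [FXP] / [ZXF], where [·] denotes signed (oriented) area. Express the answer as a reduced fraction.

Work in coordinates with X = (0, 0), Z = (1, 0), F = (0, 1).
1. P is the midpoint of ZX ⇒ P = (1/2, 0)
2·[FXP] = 1/2, 2·[ZXF] = -1
[FXP]:[ZXF] = 1/2:-1 = -1/2

[FXP]:[ZXF] = -1/2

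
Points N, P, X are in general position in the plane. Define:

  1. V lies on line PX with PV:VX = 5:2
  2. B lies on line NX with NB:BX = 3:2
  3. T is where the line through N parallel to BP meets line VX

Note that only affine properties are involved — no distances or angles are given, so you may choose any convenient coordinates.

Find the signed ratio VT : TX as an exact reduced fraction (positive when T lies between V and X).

Assign N = (0, 0), P = (1, 0), X = (0, 1) — the answer is frame-independent, so this choice is without loss of generality.
1. V lies on line PX with PV:VX = 5:2 ⇒ V = (2/7, 5/7)
2. B lies on line NX with NB:BX = 3:2 ⇒ B = (0, 3/5)
3. T is where the line through N parallel to BP meets line VX ⇒ T = (5/2, -3/2)
T = V + t·(X−V) with t = -31/4, so VT:TX = t:(1−t) = -31/4:35/4

VT:TX = -31/35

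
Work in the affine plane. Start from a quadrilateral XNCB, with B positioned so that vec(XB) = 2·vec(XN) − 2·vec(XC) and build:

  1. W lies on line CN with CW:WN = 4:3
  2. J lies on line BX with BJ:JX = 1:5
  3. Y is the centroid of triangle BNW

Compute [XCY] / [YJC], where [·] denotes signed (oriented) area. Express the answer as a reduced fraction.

[XCY]:[YJC] = 15/8

Choose coordinates X = (0, 0), N = (1, 0), C = (0, 1), B = (2, -2).
1. W lies on line CN with CW:WN = 4:3 ⇒ W = (4/7, 3/7)
2. J lies on line BX with BJ:JX = 1:5 ⇒ J = (5/3, -5/3)
3. Y is the centroid of triangle BNW ⇒ Y = (25/21, -11/21)
2·[XCY] = -25/21, 2·[YJC] = -40/63
[XCY]:[YJC] = -25/21:-40/63 = 15/8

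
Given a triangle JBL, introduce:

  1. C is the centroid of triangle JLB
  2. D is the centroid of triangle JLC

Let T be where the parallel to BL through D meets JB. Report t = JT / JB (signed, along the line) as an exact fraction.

t = 5/9

Choose coordinates J = (0, 0), B = (1, 0), L = (0, 1).
1. C is the centroid of triangle JLB ⇒ C = (1/3, 1/3)
2. D is the centroid of triangle JLC ⇒ D = (1/9, 4/9)
through D parallel to BL: direction (-1, 1); meets JB at T = (5/9, 0)
T = J + t·(B−J) with t = 5/9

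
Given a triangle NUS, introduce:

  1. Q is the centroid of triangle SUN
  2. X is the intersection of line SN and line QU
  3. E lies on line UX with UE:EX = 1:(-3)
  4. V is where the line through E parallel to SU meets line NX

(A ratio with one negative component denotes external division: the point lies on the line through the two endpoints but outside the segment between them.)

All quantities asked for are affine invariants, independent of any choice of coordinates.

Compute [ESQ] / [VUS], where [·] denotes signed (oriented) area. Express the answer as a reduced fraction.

[ESQ]:[VUS] = -7/3

Assign N = (0, 0), U = (1, 0), S = (0, 1) — the answer is frame-independent, so this choice is without loss of generality.
1. Q is the centroid of triangle SUN ⇒ Q = (1/3, 1/3)
2. X is the intersection of line SN and line QU ⇒ X = (0, 1/2)
3. E lies on line UX with UE:EX = 1:(-3) ⇒ E = (3/2, -1/4)
4. V is where the line through E parallel to SU meets line NX ⇒ V = (0, 5/4)
2·[ESQ] = 7/12, 2·[VUS] = -1/4
[ESQ]:[VUS] = 7/12:-1/4 = -7/3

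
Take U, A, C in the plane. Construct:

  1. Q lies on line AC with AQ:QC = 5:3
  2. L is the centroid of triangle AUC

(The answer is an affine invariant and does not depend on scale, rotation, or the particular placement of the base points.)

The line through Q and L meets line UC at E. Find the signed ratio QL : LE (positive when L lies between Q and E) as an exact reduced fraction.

QL:LE = 1/8

Assign U = (0, 0), A = (1, 0), C = (0, 1) — the answer is frame-independent, so this choice is without loss of generality.
1. Q lies on line AC with AQ:QC = 5:3 ⇒ Q = (3/8, 5/8)
2. L is the centroid of triangle AUC ⇒ L = (1/3, 1/3)
line QL meets UC at E = (0, -2)
L = Q + t·(E−Q) with t = 1/9, so QL:LE = 1/9:8/9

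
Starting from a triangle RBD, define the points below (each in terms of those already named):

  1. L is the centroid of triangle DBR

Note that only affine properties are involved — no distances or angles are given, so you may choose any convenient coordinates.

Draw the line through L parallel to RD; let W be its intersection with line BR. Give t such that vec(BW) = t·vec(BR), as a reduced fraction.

t = 2/3

Choose coordinates R = (0, 0), B = (1, 0), D = (0, 1).
1. L is the centroid of triangle DBR ⇒ L = (1/3, 1/3)
through L parallel to RD: direction (0, 1); meets BR at W = (1/3, 0)
W = B + t·(R−B) with t = 2/3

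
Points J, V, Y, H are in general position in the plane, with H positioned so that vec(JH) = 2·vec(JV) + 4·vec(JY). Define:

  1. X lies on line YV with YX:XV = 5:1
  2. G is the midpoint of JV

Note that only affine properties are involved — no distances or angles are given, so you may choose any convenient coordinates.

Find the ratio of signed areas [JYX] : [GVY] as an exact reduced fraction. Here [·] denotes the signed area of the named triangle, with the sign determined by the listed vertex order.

[JYX]:[GVY] = -5/3

Choose coordinates J = (0, 0), V = (1, 0), Y = (0, 1), H = (2, 4).
1. X lies on line YV with YX:XV = 5:1 ⇒ X = (5/6, 1/6)
2. G is the midpoint of JV ⇒ G = (1/2, 0)
2·[JYX] = -5/6, 2·[GVY] = 1/2
[JYX]:[GVY] = -5/6:1/2 = -5/3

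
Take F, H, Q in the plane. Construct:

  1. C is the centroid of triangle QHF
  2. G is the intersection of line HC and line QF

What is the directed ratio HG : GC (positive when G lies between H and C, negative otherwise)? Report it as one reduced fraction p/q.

Choose coordinates F = (0, 0), H = (1, 0), Q = (0, 1).
1. C is the centroid of triangle QHF ⇒ C = (1/3, 1/3)
2. G is the intersection of line HC and line QF ⇒ G = (0, 1/2)
G = H + t·(C−H) with t = 3/2, so HG:GC = t:(1−t) = 3/2:-1/2

HG:GC = -3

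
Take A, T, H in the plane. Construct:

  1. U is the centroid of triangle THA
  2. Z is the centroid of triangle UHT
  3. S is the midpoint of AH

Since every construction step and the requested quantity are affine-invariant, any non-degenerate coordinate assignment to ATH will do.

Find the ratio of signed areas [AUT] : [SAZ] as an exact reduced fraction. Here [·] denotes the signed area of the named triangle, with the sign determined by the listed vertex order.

[AUT]:[SAZ] = -3/2

Set A = (0, 0), T = (1, 0), H = (0, 1); any affine frame gives the same invariant.
1. U is the centroid of triangle THA ⇒ U = (1/3, 1/3)
2. Z is the centroid of triangle UHT ⇒ Z = (4/9, 4/9)
3. S is the midpoint of AH ⇒ S = (0, 1/2)
2·[AUT] = -1/3, 2·[SAZ] = 2/9
[AUT]:[SAZ] = -1/3:2/9 = -3/2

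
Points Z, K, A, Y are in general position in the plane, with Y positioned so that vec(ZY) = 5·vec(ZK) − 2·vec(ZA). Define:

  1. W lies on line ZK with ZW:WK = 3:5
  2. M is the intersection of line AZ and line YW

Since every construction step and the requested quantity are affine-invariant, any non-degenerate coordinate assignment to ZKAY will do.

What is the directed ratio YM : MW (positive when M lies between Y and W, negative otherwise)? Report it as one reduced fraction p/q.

Work in coordinates with Z = (0, 0), K = (1, 0), A = (0, 1), Y = (5, -2).
1. W lies on line ZK with ZW:WK = 3:5 ⇒ W = (3/8, 0)
2. M is the intersection of line AZ and line YW ⇒ M = (0, 6/37)
M = Y + t·(W−Y) with t = 40/37, so YM:MW = t:(1−t) = 40/37:-3/37

YM:MW = -40/3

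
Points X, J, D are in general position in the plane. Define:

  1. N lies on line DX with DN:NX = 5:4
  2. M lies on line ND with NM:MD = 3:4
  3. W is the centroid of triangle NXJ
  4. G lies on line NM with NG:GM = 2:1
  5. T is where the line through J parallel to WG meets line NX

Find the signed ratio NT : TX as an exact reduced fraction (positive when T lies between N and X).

Choose coordinates X = (0, 0), J = (1, 0), D = (0, 1).
1. N lies on line DX with DN:NX = 5:4 ⇒ N = (0, 4/9)
2. M lies on line ND with NM:MD = 3:4 ⇒ M = (0, 43/63)
3. W is the centroid of triangle NXJ ⇒ W = (1/3, 4/27)
4. G lies on line NM with NG:GM = 2:1 ⇒ G = (0, 38/63)
5. T is where the line through J parallel to WG meets line NX ⇒ T = (0, 86/63)
T = N + t·(X−N) with t = -29/14, so NT:TX = t:(1−t) = -29/14:43/14

NT:TX = -29/43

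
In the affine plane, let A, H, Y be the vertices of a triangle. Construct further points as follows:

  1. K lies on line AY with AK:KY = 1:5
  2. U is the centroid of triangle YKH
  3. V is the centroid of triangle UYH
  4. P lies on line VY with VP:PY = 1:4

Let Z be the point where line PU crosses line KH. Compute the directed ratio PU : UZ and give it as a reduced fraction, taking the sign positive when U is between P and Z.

Choose coordinates A = (0, 0), H = (1, 0), Y = (0, 1).
1. K lies on line AY with AK:KY = 1:5 ⇒ K = (0, 1/6)
2. U is the centroid of triangle YKH ⇒ U = (1/3, 7/18)
3. V is the centroid of triangle UYH ⇒ V = (4/9, 25/54)
4. P lies on line VY with VP:PY = 1:4 ⇒ P = (16/45, 77/135)
line PU meets KH at Z = (3/10, 7/60)
U = P + t·(Z−P) with t = 2/5, so PU:UZ = 2/5:3/5

PU:UZ = 2/3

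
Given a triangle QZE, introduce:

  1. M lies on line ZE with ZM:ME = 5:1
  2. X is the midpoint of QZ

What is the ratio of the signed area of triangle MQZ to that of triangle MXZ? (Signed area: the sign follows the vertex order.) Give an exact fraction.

[MQZ]:[MXZ] = 2

Set Q = (0, 0), Z = (1, 0), E = (0, 1); any affine frame gives the same invariant.
1. M lies on line ZE with ZM:ME = 5:1 ⇒ M = (1/6, 5/6)
2. X is the midpoint of QZ ⇒ X = (1/2, 0)
2·[MQZ] = 5/6, 2·[MXZ] = 5/12
[MQZ]:[MXZ] = 5/6:5/12 = 2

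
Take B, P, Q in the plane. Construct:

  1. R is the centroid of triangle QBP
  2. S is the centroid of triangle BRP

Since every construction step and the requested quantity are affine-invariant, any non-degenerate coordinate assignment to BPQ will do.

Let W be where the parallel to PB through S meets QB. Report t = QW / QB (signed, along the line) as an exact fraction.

Choose coordinates B = (0, 0), P = (1, 0), Q = (0, 1).
1. R is the centroid of triangle QBP ⇒ R = (1/3, 1/3)
2. S is the centroid of triangle BRP ⇒ S = (4/9, 1/9)
through S parallel to PB: direction (-1, 0); meets QB at W = (0, 1/9)
W = Q + t·(B−Q) with t = 8/9

t = 8/9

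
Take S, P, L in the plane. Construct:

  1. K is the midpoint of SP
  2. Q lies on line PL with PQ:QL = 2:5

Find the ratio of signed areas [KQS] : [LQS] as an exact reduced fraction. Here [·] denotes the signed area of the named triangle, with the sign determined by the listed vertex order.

Work in coordinates with S = (0, 0), P = (1, 0), L = (0, 1).
1. K is the midpoint of SP ⇒ K = (1/2, 0)
2. Q lies on line PL with PQ:QL = 2:5 ⇒ Q = (5/7, 2/7)
2·[KQS] = 1/7, 2·[LQS] = -5/7
[KQS]:[LQS] = 1/7:-5/7 = -1/5

[KQS]:[LQS] = -1/5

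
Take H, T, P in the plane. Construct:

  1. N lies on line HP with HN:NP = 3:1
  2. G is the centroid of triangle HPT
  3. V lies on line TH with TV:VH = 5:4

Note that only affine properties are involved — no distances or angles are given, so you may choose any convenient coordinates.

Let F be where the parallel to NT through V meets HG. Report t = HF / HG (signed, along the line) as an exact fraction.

Assign H = (0, 0), T = (1, 0), P = (0, 1) — the answer is frame-independent, so this choice is without loss of generality.
1. N lies on line HP with HN:NP = 3:1 ⇒ N = (0, 3/4)
2. G is the centroid of triangle HPT ⇒ G = (1/3, 1/3)
3. V lies on line TH with TV:VH = 5:4 ⇒ V = (4/9, 0)
through V parallel to NT: direction (1, -3/4); meets HG at F = (4/21, 4/21)
F = H + t·(G−H) with t = 4/7

t = 4/7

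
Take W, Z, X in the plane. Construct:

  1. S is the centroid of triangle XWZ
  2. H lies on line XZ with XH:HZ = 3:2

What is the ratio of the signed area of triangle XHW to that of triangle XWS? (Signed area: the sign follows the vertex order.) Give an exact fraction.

Assign W = (0, 0), Z = (1, 0), X = (0, 1) — the answer is frame-independent, so this choice is without loss of generality.
1. S is the centroid of triangle XWZ ⇒ S = (1/3, 1/3)
2. H lies on line XZ with XH:HZ = 3:2 ⇒ H = (3/5, 2/5)
2·[XHW] = -3/5, 2·[XWS] = 1/3
[XHW]:[XWS] = -3/5:1/3 = -9/5

[XHW]:[XWS] = -9/5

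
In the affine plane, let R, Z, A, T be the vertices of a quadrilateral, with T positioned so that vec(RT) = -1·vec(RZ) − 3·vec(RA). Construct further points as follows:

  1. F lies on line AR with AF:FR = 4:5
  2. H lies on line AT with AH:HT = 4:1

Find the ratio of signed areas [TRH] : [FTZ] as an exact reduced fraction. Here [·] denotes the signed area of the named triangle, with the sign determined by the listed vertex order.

[TRH]:[FTZ] = 9/185

Assign R = (0, 0), Z = (1, 0), A = (0, 1), T = (-1, -3) — the answer is frame-independent, so this choice is without loss of generality.
1. F lies on line AR with AF:FR = 4:5 ⇒ F = (0, 5/9)
2. H lies on line AT with AH:HT = 4:1 ⇒ H = (-4/5, -11/5)
2·[TRH] = 1/5, 2·[FTZ] = 37/9
[TRH]:[FTZ] = 1/5:37/9 = 9/185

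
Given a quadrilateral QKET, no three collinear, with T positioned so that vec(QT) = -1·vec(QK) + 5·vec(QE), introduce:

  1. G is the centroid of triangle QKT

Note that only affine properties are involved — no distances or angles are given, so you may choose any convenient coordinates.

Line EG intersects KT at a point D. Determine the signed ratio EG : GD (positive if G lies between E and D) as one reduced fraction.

EG:GD = 4/5

Assign Q = (0, 0), K = (1, 0), E = (0, 1), T = (-1, 5) — the answer is frame-independent, so this choice is without loss of generality.
1. G is the centroid of triangle QKT ⇒ G = (0, 5/3)
line EG meets KT at D = (0, 5/2)
G = E + t·(D−E) with t = 4/9, so EG:GD = 4/9:5/9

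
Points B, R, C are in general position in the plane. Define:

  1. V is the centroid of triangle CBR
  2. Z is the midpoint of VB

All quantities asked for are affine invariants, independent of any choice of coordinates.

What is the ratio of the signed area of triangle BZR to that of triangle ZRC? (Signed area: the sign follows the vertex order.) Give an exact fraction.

[BZR]:[ZRC] = -1/4

Assign B = (0, 0), R = (1, 0), C = (0, 1) — the answer is frame-independent, so this choice is without loss of generality.
1. V is the centroid of triangle CBR ⇒ V = (1/3, 1/3)
2. Z is the midpoint of VB ⇒ Z = (1/6, 1/6)
2·[BZR] = -1/6, 2·[ZRC] = 2/3
[BZR]:[ZRC] = -1/6:2/3 = -1/4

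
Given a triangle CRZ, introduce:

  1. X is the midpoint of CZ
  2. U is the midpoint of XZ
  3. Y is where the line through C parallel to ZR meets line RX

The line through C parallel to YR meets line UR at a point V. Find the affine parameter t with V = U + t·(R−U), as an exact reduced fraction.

Choose coordinates C = (0, 0), R = (1, 0), Z = (0, 1).
1. X is the midpoint of CZ ⇒ X = (0, 1/2)
2. U is the midpoint of XZ ⇒ U = (0, 3/4)
3. Y is where the line through C parallel to ZR meets line RX ⇒ Y = (-1, 1)
through C parallel to YR: direction (2, -1); meets UR at V = (3, -3/2)
V = U + t·(R−U) with t = 3

t = 3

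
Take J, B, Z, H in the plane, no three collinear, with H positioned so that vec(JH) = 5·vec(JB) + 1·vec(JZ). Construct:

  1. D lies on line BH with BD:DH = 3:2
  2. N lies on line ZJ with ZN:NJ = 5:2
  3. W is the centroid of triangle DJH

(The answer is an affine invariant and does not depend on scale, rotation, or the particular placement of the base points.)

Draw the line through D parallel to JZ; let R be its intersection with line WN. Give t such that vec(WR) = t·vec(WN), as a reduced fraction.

Work in coordinates with J = (0, 0), B = (1, 0), Z = (0, 1), H = (5, 1).
1. D lies on line BH with BD:DH = 3:2 ⇒ D = (17/5, 3/5)
2. N lies on line ZJ with ZN:NJ = 5:2 ⇒ N = (0, 2/7)
3. W is the centroid of triangle DJH ⇒ W = (14/5, 8/15)
through D parallel to JZ: direction (0, 1); meets WN at R = (17/5, 431/735)
R = W + t·(N−W) with t = -3/14

t = -3/14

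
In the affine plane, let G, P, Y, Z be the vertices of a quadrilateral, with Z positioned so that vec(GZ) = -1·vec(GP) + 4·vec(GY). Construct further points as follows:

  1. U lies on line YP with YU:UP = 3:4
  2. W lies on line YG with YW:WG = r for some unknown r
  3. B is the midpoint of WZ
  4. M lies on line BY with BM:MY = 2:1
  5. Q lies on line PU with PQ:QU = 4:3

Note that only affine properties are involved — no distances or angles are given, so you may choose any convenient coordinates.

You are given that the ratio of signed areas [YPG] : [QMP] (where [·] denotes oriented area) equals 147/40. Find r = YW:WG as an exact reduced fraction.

r = -3/4

Assign G = (0, 0), P = (1, 0), Y = (0, 1), Z = (-1, 4) — the answer is frame-independent, so this choice is without loss of generality.
1. U lies on line YP with YU:UP = 3:4 ⇒ U = (3/7, 4/7)
2. With YW:WG = r, write λ = r/(r+1) so W = Y + λ·(G−Y); W is affine-linear in λ
3. B is the midpoint of WZ ⇒ B is an affine combination of earlier points and hence also affine-linear in λ
4. M lies on line BY with BM:MY = 2:1 ⇒ M is an affine combination of earlier points and hence also affine-linear in λ
5. Q lies on line PU with PQ:QU = 4:3 ⇒ Q = (33/49, 16/49)
Every point depending on W is an affine combination of W and λ-independent points, so each such coordinate is linear in λ; the λ² term in each signed area is a multiple of (G−Y)×(G−Y) = 0, so 2·[YPG] and 2·[QMP] are each linear in λ. Evaluating at λ=0 and λ=1:
  2·[YPG] = -1,   2·[QMP] = 8/147·λ − 16/147
So [YPG]:[QMP] = (-1) / (8/147·λ − 16/147). Setting this equal to 147/40:
  -1 = 147/40·(8/147·λ − 16/147)  ⇒  λ = -3
Then r = λ/(1−λ) = (-3)/(4) = -3/4. Check: with r = -3/4, W = (0, 4) and [YPG]:[QMP] = 147/40 as required.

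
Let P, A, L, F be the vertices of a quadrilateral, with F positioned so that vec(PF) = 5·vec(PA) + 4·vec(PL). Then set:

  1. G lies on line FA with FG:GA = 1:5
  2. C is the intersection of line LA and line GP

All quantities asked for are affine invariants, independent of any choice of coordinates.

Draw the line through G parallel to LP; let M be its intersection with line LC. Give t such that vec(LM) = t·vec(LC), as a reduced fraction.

t = 23/3

Set P = (0, 0), A = (1, 0), L = (0, 1), F = (5, 4); any affine frame gives the same invariant.
1. G lies on line FA with FG:GA = 1:5 ⇒ G = (13/3, 10/3)
2. C is the intersection of line LA and line GP ⇒ C = (13/23, 10/23)
through G parallel to LP: direction (0, -1); meets LC at M = (13/3, -10/3)
M = L + t·(C−L) with t = 23/3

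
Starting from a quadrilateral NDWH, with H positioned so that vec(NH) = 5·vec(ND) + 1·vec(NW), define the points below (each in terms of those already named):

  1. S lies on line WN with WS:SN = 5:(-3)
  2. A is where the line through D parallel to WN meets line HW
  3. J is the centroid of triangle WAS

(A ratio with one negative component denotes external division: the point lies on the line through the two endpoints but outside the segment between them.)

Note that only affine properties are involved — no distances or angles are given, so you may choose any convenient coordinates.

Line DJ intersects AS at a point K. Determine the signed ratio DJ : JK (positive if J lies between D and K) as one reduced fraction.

Set N = (0, 0), D = (1, 0), W = (0, 1), H = (5, 1); any affine frame gives the same invariant.
1. S lies on line WN with WS:SN = 5:(-3) ⇒ S = (0, -3/2)
2. A is where the line through D parallel to WN meets line HW ⇒ A = (1, 1)
3. J is the centroid of triangle WAS ⇒ J = (1/3, 1/6)
line DJ meets AS at K = (7/11, 1/11)
J = D + t·(K−D) with t = 11/6, so DJ:JK = 11/6:-5/6

DJ:JK = -11/5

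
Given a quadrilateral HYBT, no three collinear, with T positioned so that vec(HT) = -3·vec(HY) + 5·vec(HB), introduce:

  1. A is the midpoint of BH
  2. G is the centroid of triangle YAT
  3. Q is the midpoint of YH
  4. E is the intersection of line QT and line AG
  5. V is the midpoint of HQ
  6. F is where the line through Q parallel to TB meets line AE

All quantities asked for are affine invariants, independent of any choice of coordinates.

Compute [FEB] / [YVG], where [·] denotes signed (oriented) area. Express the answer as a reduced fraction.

[FEB]:[YVG] = 1/22

Set H = (0, 0), Y = (1, 0), B = (0, 1), T = (-3, 5); any affine frame gives the same invariant.
1. A is the midpoint of BH ⇒ A = (0, 1/2)
2. G is the centroid of triangle YAT ⇒ G = (-2/3, 11/6)
3. Q is the midpoint of YH ⇒ Q = (1/2, 0)
4. E is the intersection of line QT and line AG ⇒ E = (-3/8, 5/4)
5. V is the midpoint of HQ ⇒ V = (1/4, 0)
6. F is where the line through Q parallel to TB meets line AE ⇒ F = (-1/4, 1)
2·[FEB] = -1/16, 2·[YVG] = -11/8
[FEB]:[YVG] = -1/16:-11/8 = 1/22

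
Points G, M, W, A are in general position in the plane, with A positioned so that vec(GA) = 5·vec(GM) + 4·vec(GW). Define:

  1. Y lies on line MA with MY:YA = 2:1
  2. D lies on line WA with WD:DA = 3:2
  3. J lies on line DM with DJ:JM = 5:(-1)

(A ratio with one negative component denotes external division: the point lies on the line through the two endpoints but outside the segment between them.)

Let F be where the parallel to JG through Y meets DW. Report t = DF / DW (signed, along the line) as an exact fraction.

Set G = (0, 0), M = (1, 0), W = (0, 1), A = (5, 4); any affine frame gives the same invariant.
1. Y lies on line MA with MY:YA = 2:1 ⇒ Y = (11/3, 8/3)
2. D lies on line WA with WD:DA = 3:2 ⇒ D = (3, 14/5)
3. J lies on line DM with DJ:JM = 5:(-1) ⇒ J = (1/2, -7/10)
through Y parallel to JG: direction (-1/2, 7/10); meets DW at F = (17/5, 76/25)
F = D + t·(W−D) with t = -2/15

t = -2/15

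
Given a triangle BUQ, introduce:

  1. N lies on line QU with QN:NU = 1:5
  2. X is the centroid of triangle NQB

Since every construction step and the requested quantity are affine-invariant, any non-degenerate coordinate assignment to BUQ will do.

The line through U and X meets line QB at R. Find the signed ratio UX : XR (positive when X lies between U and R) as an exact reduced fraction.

Choose coordinates B = (0, 0), U = (1, 0), Q = (0, 1).
1. N lies on line QU with QN:NU = 1:5 ⇒ N = (1/6, 5/6)
2. X is the centroid of triangle NQB ⇒ X = (1/18, 11/18)
line UX meets QB at R = (0, 11/17)
X = U + t·(R−U) with t = 17/18, so UX:XR = 17/18:1/18

UX:XR = 17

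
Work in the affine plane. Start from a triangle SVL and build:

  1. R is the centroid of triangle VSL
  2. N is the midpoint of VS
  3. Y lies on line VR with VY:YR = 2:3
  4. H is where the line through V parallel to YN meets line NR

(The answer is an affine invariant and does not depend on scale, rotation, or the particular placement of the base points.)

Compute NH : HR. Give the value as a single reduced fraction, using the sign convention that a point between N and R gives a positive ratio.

NH:HR = -2/5

Choose coordinates S = (0, 0), V = (1, 0), L = (0, 1).
1. R is the centroid of triangle VSL ⇒ R = (1/3, 1/3)
2. N is the midpoint of VS ⇒ N = (1/2, 0)
3. Y lies on line VR with VY:YR = 2:3 ⇒ Y = (11/15, 2/15)
4. H is where the line through V parallel to YN meets line NR ⇒ H = (11/18, -2/9)
H = N + t·(R−N) with t = -2/3, so NH:HR = t:(1−t) = -2/3:5/3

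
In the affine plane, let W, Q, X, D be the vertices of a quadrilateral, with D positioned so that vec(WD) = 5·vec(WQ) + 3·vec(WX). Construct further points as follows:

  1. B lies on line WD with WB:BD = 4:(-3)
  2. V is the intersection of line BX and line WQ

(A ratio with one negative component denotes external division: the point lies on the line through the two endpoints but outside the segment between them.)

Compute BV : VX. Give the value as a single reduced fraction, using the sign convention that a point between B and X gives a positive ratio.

Assign W = (0, 0), Q = (1, 0), X = (0, 1), D = (5, 3) — the answer is frame-independent, so this choice is without loss of generality.
1. B lies on line WD with WB:BD = 4:(-3) ⇒ B = (20, 12)
2. V is the intersection of line BX and line WQ ⇒ V = (-20/11, 0)
V = B + t·(X−B) with t = 12/11, so BV:VX = t:(1−t) = 12/11:-1/11

BV:VX = -12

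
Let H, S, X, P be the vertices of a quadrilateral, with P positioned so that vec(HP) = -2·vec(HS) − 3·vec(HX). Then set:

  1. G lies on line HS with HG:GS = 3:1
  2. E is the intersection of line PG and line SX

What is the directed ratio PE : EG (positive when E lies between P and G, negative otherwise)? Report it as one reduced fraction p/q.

Choose coordinates H = (0, 0), S = (1, 0), X = (0, 1), P = (-2, -3).
1. G lies on line HS with HG:GS = 3:1 ⇒ G = (3/4, 0)
2. E is the intersection of line PG and line SX ⇒ E = (20/23, 3/23)
E = P + t·(G−P) with t = 24/23, so PE:EG = t:(1−t) = 24/23:-1/23

PE:EG = -24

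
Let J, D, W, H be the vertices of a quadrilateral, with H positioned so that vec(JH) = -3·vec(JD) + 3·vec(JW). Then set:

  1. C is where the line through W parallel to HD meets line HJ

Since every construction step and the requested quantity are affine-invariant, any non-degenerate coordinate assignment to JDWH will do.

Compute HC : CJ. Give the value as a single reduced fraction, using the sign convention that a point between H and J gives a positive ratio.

Assign J = (0, 0), D = (1, 0), W = (0, 1), H = (-3, 3) — the answer is frame-independent, so this choice is without loss of generality.
1. C is where the line through W parallel to HD meets line HJ ⇒ C = (-4, 4)
C = H + t·(J−H) with t = -1/3, so HC:CJ = t:(1−t) = -1/3:4/3

HC:CJ = -1/4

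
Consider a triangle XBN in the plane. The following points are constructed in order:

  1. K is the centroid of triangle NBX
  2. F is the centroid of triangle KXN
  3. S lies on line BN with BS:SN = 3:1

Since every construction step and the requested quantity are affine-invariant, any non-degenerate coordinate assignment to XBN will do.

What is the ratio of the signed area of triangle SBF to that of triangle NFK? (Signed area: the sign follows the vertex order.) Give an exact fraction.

[SBF]:[NFK] = -3

Work in coordinates with X = (0, 0), B = (1, 0), N = (0, 1).
1. K is the centroid of triangle NBX ⇒ K = (1/3, 1/3)
2. F is the centroid of triangle KXN ⇒ F = (1/9, 4/9)
3. S lies on line BN with BS:SN = 3:1 ⇒ S = (1/4, 3/4)
2·[SBF] = -1/3, 2·[NFK] = 1/9
[SBF]:[NFK] = -1/3:1/9 = -3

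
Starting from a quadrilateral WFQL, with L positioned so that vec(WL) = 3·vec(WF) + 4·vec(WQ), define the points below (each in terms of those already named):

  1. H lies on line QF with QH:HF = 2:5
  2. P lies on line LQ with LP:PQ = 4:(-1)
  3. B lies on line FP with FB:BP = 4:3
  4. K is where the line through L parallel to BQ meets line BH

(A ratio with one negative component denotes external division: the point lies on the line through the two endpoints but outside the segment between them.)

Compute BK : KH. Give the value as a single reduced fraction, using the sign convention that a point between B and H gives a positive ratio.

BK:KH = -63/55

Choose coordinates W = (0, 0), F = (1, 0), Q = (0, 1), L = (3, 4).
1. H lies on line QF with QH:HF = 2:5 ⇒ H = (2/7, 5/7)
2. P lies on line LQ with LP:PQ = 4:(-1) ⇒ P = (-1, 0)
3. B lies on line FP with FB:BP = 4:3 ⇒ B = (-1/7, 0)
4. K is where the line through L parallel to BQ meets line BH ⇒ K = (181/56, 45/8)
K = B + t·(H−B) with t = 63/8, so BK:KH = t:(1−t) = 63/8:-55/8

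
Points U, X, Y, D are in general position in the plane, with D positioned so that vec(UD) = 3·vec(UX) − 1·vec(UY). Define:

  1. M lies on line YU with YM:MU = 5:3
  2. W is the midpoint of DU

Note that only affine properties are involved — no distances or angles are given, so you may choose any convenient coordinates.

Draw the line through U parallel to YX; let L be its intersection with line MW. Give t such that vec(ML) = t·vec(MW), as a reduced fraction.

Set U = (0, 0), X = (1, 0), Y = (0, 1), D = (3, -1); any affine frame gives the same invariant.
1. M lies on line YU with YM:MU = 5:3 ⇒ M = (0, 3/8)
2. W is the midpoint of DU ⇒ W = (3/2, -1/2)
through U parallel to YX: direction (1, -1); meets MW at L = (-9/10, 9/10)
L = M + t·(W−M) with t = -3/5

t = -3/5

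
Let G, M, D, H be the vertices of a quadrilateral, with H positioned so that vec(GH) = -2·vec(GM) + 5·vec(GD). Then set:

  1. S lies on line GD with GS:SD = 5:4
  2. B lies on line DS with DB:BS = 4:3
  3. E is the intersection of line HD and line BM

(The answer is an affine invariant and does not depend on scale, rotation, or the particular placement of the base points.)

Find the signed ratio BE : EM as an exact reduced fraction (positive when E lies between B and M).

Choose coordinates G = (0, 0), M = (1, 0), D = (0, 1), H = (-2, 5).
1. S lies on line GD with GS:SD = 5:4 ⇒ S = (0, 5/9)
2. B lies on line DS with DB:BS = 4:3 ⇒ B = (0, 47/63)
3. E is the intersection of line HD and line BM ⇒ E = (16/79, 47/79)
E = B + t·(M−B) with t = 16/79, so BE:EM = t:(1−t) = 16/79:63/79

BE:EM = 16/63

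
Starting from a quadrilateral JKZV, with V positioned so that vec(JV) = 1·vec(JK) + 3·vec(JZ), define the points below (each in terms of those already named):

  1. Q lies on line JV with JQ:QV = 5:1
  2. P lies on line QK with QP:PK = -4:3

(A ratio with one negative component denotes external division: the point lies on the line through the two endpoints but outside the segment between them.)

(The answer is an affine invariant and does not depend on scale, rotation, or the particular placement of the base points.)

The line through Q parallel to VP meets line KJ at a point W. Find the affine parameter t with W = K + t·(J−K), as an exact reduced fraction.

t = 1/21

Choose coordinates J = (0, 0), K = (1, 0), Z = (0, 1), V = (1, 3).
1. Q lies on line JV with JQ:QV = 5:1 ⇒ Q = (5/6, 5/2)
2. P lies on line QK with QP:PK = -4:3 ⇒ P = (3/2, -15/2)
through Q parallel to VP: direction (1/2, -21/2); meets KJ at W = (20/21, 0)
W = K + t·(J−K) with t = 1/21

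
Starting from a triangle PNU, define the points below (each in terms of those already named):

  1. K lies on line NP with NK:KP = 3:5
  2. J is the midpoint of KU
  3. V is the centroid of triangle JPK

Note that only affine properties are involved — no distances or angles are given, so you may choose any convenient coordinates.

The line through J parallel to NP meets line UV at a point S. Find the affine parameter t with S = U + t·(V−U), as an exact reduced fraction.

t = 3/5

Work in coordinates with P = (0, 0), N = (1, 0), U = (0, 1).
1. K lies on line NP with NK:KP = 3:5 ⇒ K = (5/8, 0)
2. J is the midpoint of KU ⇒ J = (5/16, 1/2)
3. V is the centroid of triangle JPK ⇒ V = (5/16, 1/6)
through J parallel to NP: direction (-1, 0); meets UV at S = (3/16, 1/2)
S = U + t·(V−U) with t = 3/5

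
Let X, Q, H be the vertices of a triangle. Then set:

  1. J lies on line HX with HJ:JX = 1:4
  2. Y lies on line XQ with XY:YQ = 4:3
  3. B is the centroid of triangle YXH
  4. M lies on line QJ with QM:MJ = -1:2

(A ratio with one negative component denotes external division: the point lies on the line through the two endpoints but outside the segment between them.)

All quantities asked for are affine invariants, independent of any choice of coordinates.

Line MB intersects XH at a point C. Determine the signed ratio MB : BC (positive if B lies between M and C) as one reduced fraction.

MB:BC = 19/2

Work in coordinates with X = (0, 0), Q = (1, 0), H = (0, 1).
1. J lies on line HX with HJ:JX = 1:4 ⇒ J = (0, 4/5)
2. Y lies on line XQ with XY:YQ = 4:3 ⇒ Y = (4/7, 0)
3. B is the centroid of triangle YXH ⇒ B = (4/21, 1/3)
4. M lies on line QJ with QM:MJ = -1:2 ⇒ M = (2, -4/5)
line MB meets XH at C = (0, 43/95)
B = M + t·(C−M) with t = 19/21, so MB:BC = 19/21:2/21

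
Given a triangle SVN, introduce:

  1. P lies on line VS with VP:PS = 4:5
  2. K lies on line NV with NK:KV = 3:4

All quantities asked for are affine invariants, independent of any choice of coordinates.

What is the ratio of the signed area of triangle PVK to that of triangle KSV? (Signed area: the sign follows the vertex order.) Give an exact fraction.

[PVK]:[KSV] = 4/9

Assign S = (0, 0), V = (1, 0), N = (0, 1) — the answer is frame-independent, so this choice is without loss of generality.
1. P lies on line VS with VP:PS = 4:5 ⇒ P = (5/9, 0)
2. K lies on line NV with NK:KV = 3:4 ⇒ K = (3/7, 4/7)
2·[PVK] = 16/63, 2·[KSV] = 4/7
[PVK]:[KSV] = 16/63:4/7 = 4/9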